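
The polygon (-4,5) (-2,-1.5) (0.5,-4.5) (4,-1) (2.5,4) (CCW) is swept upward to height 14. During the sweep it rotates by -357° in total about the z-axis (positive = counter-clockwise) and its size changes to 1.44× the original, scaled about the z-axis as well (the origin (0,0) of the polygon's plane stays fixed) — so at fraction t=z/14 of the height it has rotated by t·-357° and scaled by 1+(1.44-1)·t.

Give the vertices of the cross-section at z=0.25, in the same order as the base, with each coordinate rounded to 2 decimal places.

t = z/height = 0.25/14 = 0.0178571
s = 1 + (scale-1)·z/height = 1 + (1.44-1)·0.25/14 = 1.007857
θ = twist·z/height = -357°·0.25/14 = -6.3750° = -0.111265 rad
cos θ = 0.993816, sin θ = -0.111035 (intermediates below are computed at full precision and shown rounded to 5 d.p.)
v1: (-4,5) → rotate → (-3.42009,5.41322) → ×s → (-3.44696,5.45576) → (-3.45,5.46)
v2: (-2,-1.5) → rotate → (-2.15419,-1.26865) → ×s → (-2.17111,-1.27862) → (-2.17,-1.28)
v3: (0.5,-4.5) → rotate → (-0.00275,-4.52769) → ×s → (-0.00277,-4.56327) → (0.00,-4.56)
v4: (4,-1) → rotate → (3.86423,-1.43796) → ×s → (3.89459,-1.44926) → (3.89,-1.45)
v5: (2.5,4) → rotate → (2.92868,3.69768) → ×s → (2.95169,3.72673) → (2.95,3.73)

Cross-section at z=0.25: (-3.45,5.46) (-2.17,-1.28) (0.00,-4.56) (3.89,-1.45) (2.95,3.73)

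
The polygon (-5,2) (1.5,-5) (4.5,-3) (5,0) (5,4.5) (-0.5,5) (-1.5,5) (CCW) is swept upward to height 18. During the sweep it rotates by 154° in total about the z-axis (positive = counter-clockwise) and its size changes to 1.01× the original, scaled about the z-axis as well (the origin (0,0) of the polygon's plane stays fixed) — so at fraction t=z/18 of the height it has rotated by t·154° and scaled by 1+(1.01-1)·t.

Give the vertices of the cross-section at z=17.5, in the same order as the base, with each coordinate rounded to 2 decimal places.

Cross-section at z=17.5: (3.34,-4.29) (1.24,5.12) (-2.40,4.91) (-4.36,2.55) (-6.65,-1.38) (-2.11,-4.61) (-1.24,-5.12)

t = z/height = 17.5/18 = 0.972222
s = 1 + (scale-1)·z/height = 1 + (1.01-1)·17.5/18 = 1.009722
θ = twist·z/height = 154°·17.5/18 = 149.7222° = 2.613146 rad
cos θ = -0.863591, sin θ = 0.504193 (intermediates below are computed at full precision and shown rounded to 5 d.p.)
v1: (-5,2) → rotate → (3.30957,-4.24815) → ×s → (3.34175,-4.28945) → (3.34,-4.29)
v2: (1.5,-5) → rotate → (1.22558,5.07424) → ×s → (1.23749,5.12358) → (1.24,5.12)
v3: (4.5,-3) → rotate → (-2.37358,4.85964) → ×s → (-2.39666,4.90689) → (-2.40,4.91)
v4: (5,0) → rotate → (-4.31796,2.52096) → ×s → (-4.35994,2.54547) → (-4.36,2.55)
v5: (5,4.5) → rotate → (-6.58682,-1.36520) → ×s → (-6.65086,-1.37847) → (-6.65,-1.38)
v6: (-0.5,5) → rotate → (-2.08917,-4.57005) → ×s → (-2.10948,-4.61448) → (-2.11,-4.61)
v7: (-1.5,5) → rotate → (-1.22558,-5.07424) → ×s → (-1.23749,-5.12358) → (-1.24,-5.12)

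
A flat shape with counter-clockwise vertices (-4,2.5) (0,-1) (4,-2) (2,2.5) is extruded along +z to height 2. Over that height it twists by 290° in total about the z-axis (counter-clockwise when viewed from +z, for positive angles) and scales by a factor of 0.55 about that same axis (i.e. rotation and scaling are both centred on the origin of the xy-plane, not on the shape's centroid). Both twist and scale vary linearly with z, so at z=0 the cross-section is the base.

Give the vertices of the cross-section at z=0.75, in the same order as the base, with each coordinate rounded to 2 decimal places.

t = z/height = 0.75/2 = 0.375
s = 1 + (scale-1)·z/height = 1 + (0.55-1)·0.75/2 = 0.831250
θ = twist·z/height = 290°·0.75/2 = 108.7500° = 1.898046 rad
cos θ = -0.321439, sin θ = 0.946930 (intermediates below are computed at full precision and shown rounded to 5 d.p.)
v1: (-4,2.5) → rotate → (-1.08157,-4.59132) → ×s → (-0.89905,-3.81653) → (-0.90,-3.82)
v2: (0,-1) → rotate → (0.94693,0.32144) → ×s → (0.78714,0.26720) → (0.79,0.27)
v3: (4,-2) → rotate → (0.60810,4.43060) → ×s → (0.50549,3.68294) → (0.51,3.68)
v4: (2,2.5) → rotate → (-3.01020,1.09026) → ×s → (-2.50223,0.90628) → (-2.50,0.91)

Cross-section at z=0.75: (-0.90,-3.82) (0.79,0.27) (0.51,3.68) (-2.50,0.91)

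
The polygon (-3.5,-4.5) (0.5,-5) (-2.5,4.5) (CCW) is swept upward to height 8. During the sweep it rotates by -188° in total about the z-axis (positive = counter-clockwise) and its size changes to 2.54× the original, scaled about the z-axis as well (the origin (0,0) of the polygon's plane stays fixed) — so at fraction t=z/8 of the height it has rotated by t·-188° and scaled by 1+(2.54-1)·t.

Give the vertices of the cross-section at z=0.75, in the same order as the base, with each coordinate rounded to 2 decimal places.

t = z/height = 0.75/8 = 0.09375
s = 1 + (scale-1)·z/height = 1 + (2.54-1)·0.75/8 = 1.144375
θ = twist·z/height = -188°·0.75/8 = -17.6250° = -0.307614 rad
cos θ = 0.953059, sin θ = -0.302786 (intermediates below are computed at full precision and shown rounded to 5 d.p.)
v1: (-3.5,-4.5) → rotate → (-4.69824,-3.22901) → ×s → (-5.37655,-3.69520) → (-5.38,-3.70)
v2: (0.5,-5) → rotate → (-1.03740,-4.91669) → ×s → (-1.18717,-5.62653) → (-1.19,-5.63)
v3: (-2.5,4.5) → rotate → (-1.02011,5.04573) → ×s → (-1.16739,5.77421) → (-1.17,5.77)

Cross-section at z=0.75: (-5.38,-3.70) (-1.19,-5.63) (-1.17,5.77)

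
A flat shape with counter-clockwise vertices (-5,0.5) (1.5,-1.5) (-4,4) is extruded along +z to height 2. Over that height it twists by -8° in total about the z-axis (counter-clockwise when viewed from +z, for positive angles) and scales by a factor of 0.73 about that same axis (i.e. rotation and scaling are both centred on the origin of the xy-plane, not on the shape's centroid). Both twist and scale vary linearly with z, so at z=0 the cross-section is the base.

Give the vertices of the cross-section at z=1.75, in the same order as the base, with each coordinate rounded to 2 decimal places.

Cross-section at z=1.75: (-3.74,0.84) (1.00,-1.28) (-2.66,3.40)

t = z/height = 1.75/2 = 0.875
s = 1 + (scale-1)·z/height = 1 + (0.73-1)·1.75/2 = 0.763750
θ = twist·z/height = -8°·1.75/2 = -7.0000° = -0.122173 rad
cos θ = 0.992546, sin θ = -0.121869 (intermediates below are computed at full precision and shown rounded to 5 d.p.)
v1: (-5,0.5) → rotate → (-4.90180,1.10562) → ×s → (-3.74375,0.84442) → (-3.74,0.84)
v2: (1.5,-1.5) → rotate → (1.30602,-1.67162) → ×s → (0.99747,-1.27670) → (1.00,-1.28)
v3: (-4,4) → rotate → (-3.48271,4.45766) → ×s → (-2.65992,3.40454) → (-2.66,3.40)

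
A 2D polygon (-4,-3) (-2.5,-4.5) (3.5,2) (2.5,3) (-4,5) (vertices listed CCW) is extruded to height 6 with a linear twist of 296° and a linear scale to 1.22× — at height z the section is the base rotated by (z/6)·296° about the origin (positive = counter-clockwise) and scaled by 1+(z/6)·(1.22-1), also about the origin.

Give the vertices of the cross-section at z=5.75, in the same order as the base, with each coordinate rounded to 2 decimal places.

Cross-section at z=5.75: (-4.67,3.85) (-6.01,1.65) (3.35,-3.55) (4.24,-2.08) (4.74,6.14)

t = z/height = 5.75/6 = 0.958333
s = 1 + (scale-1)·z/height = 1 + (1.22-1)·5.75/6 = 1.210833
θ = twist·z/height = 296°·5.75/6 = 283.6667° = 4.950917 rad
cos θ = 0.236273, sin θ = -0.971687 (intermediates below are computed at full precision and shown rounded to 5 d.p.)
v1: (-4,-3) → rotate → (-3.86015,3.17793) → ×s → (-4.67400,3.84794) → (-4.67,3.85)
v2: (-2.5,-4.5) → rotate → (-4.96327,1.36599) → ×s → (-6.00970,1.65398) → (-6.01,1.65)
v3: (3.5,2) → rotate → (2.77033,-2.92836) → ×s → (3.35441,-3.54575) → (3.35,-3.55)
v4: (2.5,3) → rotate → (3.50574,-1.72040) → ×s → (4.24487,-2.08312) → (4.24,-2.08)
v5: (-4,5) → rotate → (3.91334,5.06811) → ×s → (4.73841,6.13664) → (4.74,6.14)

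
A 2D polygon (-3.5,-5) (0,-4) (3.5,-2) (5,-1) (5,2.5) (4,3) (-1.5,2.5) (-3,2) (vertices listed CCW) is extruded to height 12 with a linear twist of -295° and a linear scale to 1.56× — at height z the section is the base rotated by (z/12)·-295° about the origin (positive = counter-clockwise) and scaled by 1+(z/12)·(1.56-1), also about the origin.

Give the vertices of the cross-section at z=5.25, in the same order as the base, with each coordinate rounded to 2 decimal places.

t = z/height = 5.25/12 = 0.4375
s = 1 + (scale-1)·z/height = 1 + (1.56-1)·5.25/12 = 1.245000
θ = twist·z/height = -295°·5.25/12 = -129.0625° = -2.252566 rad
cos θ = -0.630168, sin θ = -0.776459 (intermediates below are computed at full precision and shown rounded to 5 d.p.)
v1: (-3.5,-5) → rotate → (-1.67671,5.86845) → ×s → (-2.08750,7.30621) → (-2.09,7.31)
v2: (0,-4) → rotate → (-3.10584,2.52067) → ×s → (-3.86677,3.13824) → (-3.87,3.14)
v3: (3.5,-2) → rotate → (-3.75851,-1.45727) → ×s → (-4.67934,-1.81430) → (-4.68,-1.81)
v4: (5,-1) → rotate → (-3.92730,-3.25213) → ×s → (-4.88949,-4.04890) → (-4.89,-4.05)
v5: (5,2.5) → rotate → (-1.20969,-5.45771) → ×s → (-1.50607,-6.79485) → (-1.51,-6.79)
v6: (4,3) → rotate → (-0.19129,-4.99634) → ×s → (-0.23816,-6.22044) → (-0.24,-6.22)
v7: (-1.5,2.5) → rotate → (2.88640,-0.41073) → ×s → (3.59357,-0.51136) → (3.59,-0.51)
v8: (-3,2) → rotate → (3.44342,1.06904) → ×s → (4.28706,1.33096) → (4.29,1.33)

Cross-section at z=5.25: (-2.09,7.31) (-3.87,3.14) (-4.68,-1.81) (-4.89,-4.05) (-1.51,-6.79) (-0.24,-6.22) (3.59,-0.51) (4.29,1.33)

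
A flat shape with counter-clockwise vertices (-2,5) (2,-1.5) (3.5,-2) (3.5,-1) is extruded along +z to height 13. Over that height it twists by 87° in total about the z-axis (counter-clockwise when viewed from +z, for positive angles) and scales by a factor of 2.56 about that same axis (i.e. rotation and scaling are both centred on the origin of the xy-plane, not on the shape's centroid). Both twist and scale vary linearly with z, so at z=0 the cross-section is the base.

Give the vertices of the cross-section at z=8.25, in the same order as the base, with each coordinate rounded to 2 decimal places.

t = z/height = 8.25/13 = 0.634615
s = 1 + (scale-1)·z/height = 1 + (2.56-1)·8.25/13 = 1.990000
θ = twist·z/height = 87°·8.25/13 = 55.2115° = 0.963623 rad
cos θ = 0.570548, sin θ = 0.821264 (intermediates below are computed at full precision and shown rounded to 5 d.p.)
v1: (-2,5) → rotate → (-5.24742,1.21021) → ×s → (-10.44236,2.40832) → (-10.44,2.41)
v2: (2,-1.5) → rotate → (2.37299,0.78671) → ×s → (4.72226,1.56554) → (4.72,1.57)
v3: (3.5,-2) → rotate → (3.63945,1.73333) → ×s → (7.24250,3.44932) → (7.24,3.45)
v4: (3.5,-1) → rotate → (2.81818,2.30388) → ×s → (5.60818,4.58471) → (5.61,4.58)

Cross-section at z=8.25: (-10.44,2.41) (4.72,1.57) (7.24,3.45) (5.61,4.58)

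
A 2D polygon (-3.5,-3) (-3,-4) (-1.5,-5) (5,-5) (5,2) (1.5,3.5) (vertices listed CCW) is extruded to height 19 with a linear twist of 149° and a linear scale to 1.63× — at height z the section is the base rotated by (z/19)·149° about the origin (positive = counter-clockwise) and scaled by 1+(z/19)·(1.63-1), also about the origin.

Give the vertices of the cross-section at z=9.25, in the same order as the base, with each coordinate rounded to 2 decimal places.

t = z/height = 9.25/19 = 0.486842
s = 1 + (scale-1)·z/height = 1 + (1.63-1)·9.25/19 = 1.306711
θ = twist·z/height = 149°·9.25/19 = 72.5395° = 1.266053 rad
cos θ = 0.300049, sin θ = 0.953924 (intermediates below are computed at full precision and shown rounded to 5 d.p.)
v1: (-3.5,-3) → rotate → (1.81160,-4.23888) → ×s → (2.36724,-5.53899) → (2.37,-5.54)
v2: (-3,-4) → rotate → (2.91555,-4.06197) → ×s → (3.80978,-5.30781) → (3.81,-5.31)
v3: (-1.5,-5) → rotate → (4.31955,-2.93113) → ×s → (5.64440,-3.83014) → (5.64,-3.83)
v4: (5,-5) → rotate → (6.26986,3.26938) → ×s → (8.19290,4.27213) → (8.19,4.27)
v5: (5,2) → rotate → (-0.40760,5.36972) → ×s → (-0.53262,7.01667) → (-0.53,7.02)
v6: (1.5,3.5) → rotate → (-2.88866,2.48106) → ×s → (-3.77464,3.24202) → (-3.77,3.24)

Cross-section at z=9.25: (2.37,-5.54) (3.81,-5.31) (5.64,-3.83) (8.19,4.27) (-0.53,7.02) (-3.77,3.24)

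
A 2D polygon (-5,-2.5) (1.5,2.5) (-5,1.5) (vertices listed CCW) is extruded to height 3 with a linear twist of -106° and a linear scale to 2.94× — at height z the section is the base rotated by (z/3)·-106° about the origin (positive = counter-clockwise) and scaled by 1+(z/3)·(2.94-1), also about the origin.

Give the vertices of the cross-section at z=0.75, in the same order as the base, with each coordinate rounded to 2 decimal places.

Cross-section at z=0.75: (-8.30,-0.01) (3.65,2.33) (-5.65,5.31)

t = z/height = 0.75/3 = 0.25
s = 1 + (scale-1)·z/height = 1 + (2.94-1)·0.75/3 = 1.485000
θ = twist·z/height = -106°·0.75/3 = -26.5000° = -0.462512 rad
cos θ = 0.894934, sin θ = -0.446198 (intermediates below are computed at full precision and shown rounded to 5 d.p.)
v1: (-5,-2.5) → rotate → (-5.59017,-0.00635) → ×s → (-8.30140,-0.00943) → (-8.30,-0.01)
v2: (1.5,2.5) → rotate → (2.45790,1.56804) → ×s → (3.64998,2.32854) → (3.65,2.33)
v3: (-5,1.5) → rotate → (-3.80538,3.57339) → ×s → (-5.65098,5.30649) → (-5.65,5.31)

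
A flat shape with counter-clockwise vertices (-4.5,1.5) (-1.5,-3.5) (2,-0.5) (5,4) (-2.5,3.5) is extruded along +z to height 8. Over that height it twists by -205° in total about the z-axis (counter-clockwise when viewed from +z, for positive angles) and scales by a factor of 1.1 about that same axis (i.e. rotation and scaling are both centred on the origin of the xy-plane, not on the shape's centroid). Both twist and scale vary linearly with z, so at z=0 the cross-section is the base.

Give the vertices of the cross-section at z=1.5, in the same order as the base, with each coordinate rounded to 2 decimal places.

Cross-section at z=1.5: (-2.64,4.05) (-3.41,-1.84) (1.28,-1.67) (6.52,0.03) (0.22,4.38)

t = z/height = 1.5/8 = 0.1875
s = 1 + (scale-1)·z/height = 1 + (1.1-1)·1.5/8 = 1.018750
θ = twist·z/height = -205°·1.5/8 = -38.4375° = -0.670861 rad
cos θ = 0.783287, sin θ = -0.621661 (intermediates below are computed at full precision and shown rounded to 5 d.p.)
v1: (-4.5,1.5) → rotate → (-2.59230,3.97240) → ×s → (-2.64091,4.04689) → (-2.64,4.05)
v2: (-1.5,-3.5) → rotate → (-3.35074,-1.80901) → ×s → (-3.41357,-1.84293) → (-3.41,-1.84)
v3: (2,-0.5) → rotate → (1.25574,-1.63496) → ×s → (1.27929,-1.66562) → (1.28,-1.67)
v4: (5,4) → rotate → (6.40308,0.02484) → ×s → (6.52313,0.02531) → (6.52,0.03)
v5: (-2.5,3.5) → rotate → (0.21760,4.29566) → ×s → (0.22168,4.37620) → (0.22,4.38)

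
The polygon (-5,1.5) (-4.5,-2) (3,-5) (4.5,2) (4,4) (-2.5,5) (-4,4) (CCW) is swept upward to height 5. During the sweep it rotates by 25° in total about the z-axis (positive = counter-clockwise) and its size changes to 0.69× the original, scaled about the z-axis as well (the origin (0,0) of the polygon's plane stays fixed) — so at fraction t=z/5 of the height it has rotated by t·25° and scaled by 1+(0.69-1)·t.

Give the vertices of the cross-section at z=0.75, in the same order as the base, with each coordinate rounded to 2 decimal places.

Cross-section at z=0.75: (-4.85,1.12) (-4.16,-2.18) (3.17,-4.57) (4.16,2.18) (3.56,4.06) (-2.69,4.60) (-4.06,3.56)

t = z/height = 0.75/5 = 0.15
s = 1 + (scale-1)·z/height = 1 + (0.69-1)·0.75/5 = 0.953500
θ = twist·z/height = 25°·0.75/5 = 3.7500° = 0.065450 rad
cos θ = 0.997859, sin θ = 0.065403 (intermediates below are computed at full precision and shown rounded to 5 d.p.)
v1: (-5,1.5) → rotate → (-5.08740,1.16977) → ×s → (-4.85084,1.11538) → (-4.85,1.12)
v2: (-4.5,-2) → rotate → (-4.35956,-2.29003) → ×s → (-4.15684,-2.18355) → (-4.16,-2.18)
v3: (3,-5) → rotate → (3.32059,-4.79309) → ×s → (3.16618,-4.57021) → (3.17,-4.57)
v4: (4.5,2) → rotate → (4.35956,2.29003) → ×s → (4.15684,2.18355) → (4.16,2.18)
v5: (4,4) → rotate → (3.72982,4.25305) → ×s → (3.55639,4.05528) → (3.56,4.06)
v6: (-2.5,5) → rotate → (-2.82166,4.82579) → ×s → (-2.69046,4.60139) → (-2.69,4.60)
v7: (-4,4) → rotate → (-4.25305,3.72982) → ×s → (-4.05528,3.55639) → (-4.06,3.56)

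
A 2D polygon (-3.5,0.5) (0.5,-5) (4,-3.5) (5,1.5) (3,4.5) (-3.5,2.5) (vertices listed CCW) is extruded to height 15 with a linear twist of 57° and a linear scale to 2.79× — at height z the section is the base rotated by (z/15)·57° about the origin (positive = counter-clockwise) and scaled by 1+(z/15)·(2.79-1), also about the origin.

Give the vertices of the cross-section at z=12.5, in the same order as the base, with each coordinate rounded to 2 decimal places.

t = z/height = 12.5/15 = 0.833333
s = 1 + (scale-1)·z/height = 1 + (2.79-1)·12.5/15 = 2.491667
θ = twist·z/height = 57°·12.5/15 = 47.5000° = 0.829031 rad
cos θ = 0.675590, sin θ = 0.737277 (intermediates below are computed at full precision and shown rounded to 5 d.p.)
v1: (-3.5,0.5) → rotate → (-2.73320,-2.24268) → ×s → (-6.81023,-5.58800) → (-6.81,-5.59)
v2: (0.5,-5) → rotate → (4.02418,-3.00931) → ×s → (10.02692,-7.49820) → (10.03,-7.50)
v3: (4,-3.5) → rotate → (5.28283,0.58454) → ×s → (13.16306,1.45649) → (13.16,1.46)
v4: (5,1.5) → rotate → (2.27204,4.69977) → ×s → (5.66115,11.71027) → (5.66,11.71)
v5: (3,4.5) → rotate → (-1.29098,5.25199) → ×s → (-3.21669,13.08620) → (-3.22,13.09)
v6: (-3.5,2.5) → rotate → (-4.20776,-0.89150) → ×s → (-10.48433,-2.22131) → (-10.48,-2.22)

Cross-section at z=12.5: (-6.81,-5.59) (10.03,-7.50) (13.16,1.46) (5.66,11.71) (-3.22,13.09) (-10.48,-2.22)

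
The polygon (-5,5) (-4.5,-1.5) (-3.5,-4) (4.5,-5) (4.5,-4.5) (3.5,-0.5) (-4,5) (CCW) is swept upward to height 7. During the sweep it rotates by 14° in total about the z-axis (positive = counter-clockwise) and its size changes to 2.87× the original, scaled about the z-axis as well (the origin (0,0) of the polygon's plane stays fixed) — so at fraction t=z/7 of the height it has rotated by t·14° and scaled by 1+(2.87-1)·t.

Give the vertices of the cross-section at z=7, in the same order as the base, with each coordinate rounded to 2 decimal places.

t = z/height = 7/7 = 1
s = 1 + (scale-1)·z/height = 1 + (2.87-1)·7/7 = 2.870000
θ = twist·z/height = 14°·7/7 = 14.0000° = 0.244346 rad
cos θ = 0.970296, sin θ = 0.241922 (intermediates below are computed at full precision and shown rounded to 5 d.p.)
v1: (-5,5) → rotate → (-6.06109,3.64187) → ×s → (-17.39532,10.45216) → (-17.40,10.45)
v2: (-4.5,-1.5) → rotate → (-4.00345,-2.54409) → ×s → (-11.48990,-7.30154) → (-11.49,-7.30)
v3: (-3.5,-4) → rotate → (-2.42835,-4.72791) → ×s → (-6.96936,-13.56910) → (-6.97,-13.57)
v4: (4.5,-5) → rotate → (5.57594,-3.76283) → ×s → (16.00295,-10.79932) → (16.00,-10.80)
v5: (4.5,-4.5) → rotate → (5.45498,-3.27768) → ×s → (15.65579,-9.40695) → (15.66,-9.41)
v6: (3.5,-0.5) → rotate → (3.51700,0.36158) → ×s → (10.09378,1.03773) → (10.09,1.04)
v7: (-4,5) → rotate → (-5.09079,3.88379) → ×s → (-14.61057,11.14648) → (-14.61,11.15)

Cross-section at z=7: (-17.40,10.45) (-11.49,-7.30) (-6.97,-13.57) (16.00,-10.80) (15.66,-9.41) (10.09,1.04) (-14.61,11.15)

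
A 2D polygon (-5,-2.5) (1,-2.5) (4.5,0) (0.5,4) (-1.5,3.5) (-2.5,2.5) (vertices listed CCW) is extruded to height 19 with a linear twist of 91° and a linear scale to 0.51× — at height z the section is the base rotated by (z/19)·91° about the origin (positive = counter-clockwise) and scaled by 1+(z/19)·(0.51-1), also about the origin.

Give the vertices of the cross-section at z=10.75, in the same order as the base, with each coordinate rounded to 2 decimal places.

t = z/height = 10.75/19 = 0.565789
s = 1 + (scale-1)·z/height = 1 + (0.51-1)·10.75/19 = 0.722763
θ = twist·z/height = 91°·10.75/19 = 51.4868° = 0.898615 rad
cos θ = 0.622694, sin θ = 0.782465 (intermediates below are computed at full precision and shown rounded to 5 d.p.)
v1: (-5,-2.5) → rotate → (-1.15731,-5.46906) → ×s → (-0.83646,-3.95284) → (-0.84,-3.95)
v2: (1,-2.5) → rotate → (2.57886,-0.77427) → ×s → (1.86390,-0.55961) → (1.86,-0.56)
v3: (4.5,0) → rotate → (2.80212,3.52109) → ×s → (2.02527,2.54492) → (2.03,2.54)
v4: (0.5,4) → rotate → (-2.81851,2.88201) → ×s → (-2.03712,2.08301) → (-2.04,2.08)
v5: (-1.5,3.5) → rotate → (-3.67267,1.00573) → ×s → (-2.65447,0.72691) → (-2.65,0.73)
v6: (-2.5,2.5) → rotate → (-3.51290,-0.39943) → ×s → (-2.53899,-0.28869) → (-2.54,-0.29)

Cross-section at z=10.75: (-0.84,-3.95) (1.86,-0.56) (2.03,2.54) (-2.04,2.08) (-2.65,0.73) (-2.54,-0.29)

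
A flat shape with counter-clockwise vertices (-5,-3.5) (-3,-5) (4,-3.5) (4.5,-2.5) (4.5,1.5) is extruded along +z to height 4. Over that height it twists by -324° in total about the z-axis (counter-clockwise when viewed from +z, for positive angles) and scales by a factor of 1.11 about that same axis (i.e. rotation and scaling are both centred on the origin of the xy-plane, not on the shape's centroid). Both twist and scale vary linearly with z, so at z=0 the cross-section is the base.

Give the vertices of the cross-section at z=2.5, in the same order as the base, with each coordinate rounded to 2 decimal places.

t = z/height = 2.5/4 = 0.625
s = 1 + (scale-1)·z/height = 1 + (1.11-1)·2.5/4 = 1.068750
θ = twist·z/height = -324°·2.5/4 = -202.5000° = -3.534292 rad
cos θ = -0.923880, sin θ = 0.382683 (intermediates below are computed at full precision and shown rounded to 5 d.p.)
v1: (-5,-3.5) → rotate → (5.95879,1.32016) → ×s → (6.36846,1.41092) → (6.37,1.41)
v2: (-3,-5) → rotate → (4.68506,3.47135) → ×s → (5.00715,3.71000) → (5.01,3.71)
v3: (4,-3.5) → rotate → (-2.35613,4.76431) → ×s → (-2.51811,5.09186) → (-2.52,5.09)
v4: (4.5,-2.5) → rotate → (-3.20075,4.03177) → ×s → (-3.42080,4.30896) → (-3.42,4.31)
v5: (4.5,1.5) → rotate → (-4.73148,0.33626) → ×s → (-5.05677,0.35937) → (-5.06,0.36)

Cross-section at z=2.5: (6.37,1.41) (5.01,3.71) (-2.52,5.09) (-3.42,4.31) (-5.06,0.36)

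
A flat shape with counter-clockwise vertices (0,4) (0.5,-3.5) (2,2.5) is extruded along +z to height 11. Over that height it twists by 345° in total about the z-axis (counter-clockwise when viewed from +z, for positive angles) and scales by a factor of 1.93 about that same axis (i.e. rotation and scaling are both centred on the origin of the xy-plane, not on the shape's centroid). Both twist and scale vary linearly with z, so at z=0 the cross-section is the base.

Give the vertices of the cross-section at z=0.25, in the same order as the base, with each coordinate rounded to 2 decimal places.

t = z/height = 0.25/11 = 0.0227273
s = 1 + (scale-1)·z/height = 1 + (1.93-1)·0.25/11 = 1.021136
θ = twist·z/height = 345°·0.25/11 = 7.8409° = 0.136850 rad
cos θ = 0.990651, sin θ = 0.136423 (intermediates below are computed at full precision and shown rounded to 5 d.p.)
v1: (0,4) → rotate → (-0.54569,3.96260) → ×s → (-0.55723,4.04636) → (-0.56,4.05)
v2: (0.5,-3.5) → rotate → (0.97281,-3.39907) → ×s → (0.99337,-3.47091) → (0.99,-3.47)
v3: (2,2.5) → rotate → (1.64024,2.74947) → ×s → (1.67491,2.80759) → (1.67,2.81)

Cross-section at z=0.25: (-0.56,4.05) (0.99,-3.47) (1.67,2.81)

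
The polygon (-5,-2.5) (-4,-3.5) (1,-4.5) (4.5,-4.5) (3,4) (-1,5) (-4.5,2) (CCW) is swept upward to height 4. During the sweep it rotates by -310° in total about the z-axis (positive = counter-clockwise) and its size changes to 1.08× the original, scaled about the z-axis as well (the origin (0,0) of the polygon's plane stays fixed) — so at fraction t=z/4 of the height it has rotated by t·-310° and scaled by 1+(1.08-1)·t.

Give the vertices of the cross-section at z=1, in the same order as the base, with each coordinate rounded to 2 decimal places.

t = z/height = 1/4 = 0.25
s = 1 + (scale-1)·z/height = 1 + (1.08-1)·1/4 = 1.020000
θ = twist·z/height = -310°·1/4 = -77.5000° = -1.352630 rad
cos θ = 0.216440, sin θ = -0.976296 (intermediates below are computed at full precision and shown rounded to 5 d.p.)
v1: (-5,-2.5) → rotate → (-3.52294,4.34038) → ×s → (-3.59340,4.42719) → (-3.59,4.43)
v2: (-4,-3.5) → rotate → (-4.28279,3.14765) → ×s → (-4.36845,3.21060) → (-4.37,3.21)
v3: (1,-4.5) → rotate → (-4.17689,-1.95027) → ×s → (-4.26043,-1.98928) → (-4.26,-1.99)
v4: (4.5,-4.5) → rotate → (-3.41935,-5.36731) → ×s → (-3.48774,-5.47466) → (-3.49,-5.47)
v5: (3,4) → rotate → (4.55450,-2.06313) → ×s → (4.64559,-2.10439) → (4.65,-2.10)
v6: (-1,5) → rotate → (4.66504,2.05849) → ×s → (4.75834,2.09966) → (4.76,2.10)
v7: (-4.5,2) → rotate → (0.97861,4.82621) → ×s → (0.99819,4.92274) → (1.00,4.92)

Cross-section at z=1: (-3.59,4.43) (-4.37,3.21) (-4.26,-1.99) (-3.49,-5.47) (4.65,-2.10) (4.76,2.10) (1.00,4.92)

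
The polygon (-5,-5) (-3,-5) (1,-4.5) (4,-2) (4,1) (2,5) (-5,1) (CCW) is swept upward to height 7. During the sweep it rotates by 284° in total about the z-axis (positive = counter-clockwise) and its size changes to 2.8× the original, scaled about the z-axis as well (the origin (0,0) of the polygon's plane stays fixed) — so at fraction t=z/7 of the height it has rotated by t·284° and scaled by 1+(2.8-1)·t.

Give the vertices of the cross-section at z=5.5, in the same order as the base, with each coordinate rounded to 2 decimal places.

Cross-section at z=5.5: (0.55,17.06) (-2.97,13.76) (-9.19,6.28) (-10.35,-3.08) (-5.40,-8.37) (4.73,-12.11) (10.46,6.49)

t = z/height = 5.5/7 = 0.785714
s = 1 + (scale-1)·z/height = 1 + (2.8-1)·5.5/7 = 2.414286
θ = twist·z/height = 284°·5.5/7 = 223.1429° = 3.894578 rad
cos θ = -0.729651, sin θ = -0.683820 (intermediates below are computed at full precision and shown rounded to 5 d.p.)
v1: (-5,-5) → rotate → (0.22916,7.06735) → ×s → (0.55325,17.06261) → (0.55,17.06)
v2: (-3,-5) → rotate → (-1.23015,5.69971) → ×s → (-2.96992,13.76074) → (-2.97,13.76)
v3: (1,-4.5) → rotate → (-3.80684,2.59961) → ×s → (-9.19080,6.27620) → (-9.19,6.28)
v4: (4,-2) → rotate → (-4.28624,-1.27598) → ×s → (-10.34822,-3.08057) → (-10.35,-3.08)
v5: (4,1) → rotate → (-2.23478,-3.46493) → ×s → (-5.39541,-8.36533) → (-5.40,-8.37)
v6: (2,5) → rotate → (1.95980,-5.01589) → ×s → (4.73151,-12.10980) → (4.73,-12.11)
v7: (-5,1) → rotate → (4.33207,2.68945) → ×s → (10.45887,6.49310) → (10.46,6.49)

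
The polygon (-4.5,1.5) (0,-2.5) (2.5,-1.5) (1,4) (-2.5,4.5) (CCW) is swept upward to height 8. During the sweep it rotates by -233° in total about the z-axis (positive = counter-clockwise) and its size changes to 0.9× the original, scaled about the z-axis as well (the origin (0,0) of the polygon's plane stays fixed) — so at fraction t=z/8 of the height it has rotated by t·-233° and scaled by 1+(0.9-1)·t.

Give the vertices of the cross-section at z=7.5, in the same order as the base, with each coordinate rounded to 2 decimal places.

Cross-section at z=7.5: (2.35,-3.60) (1.41,1.77) (-0.93,2.47) (-2.96,-2.28) (-0.76,-4.60)

t = z/height = 7.5/8 = 0.9375
s = 1 + (scale-1)·z/height = 1 + (0.9-1)·7.5/8 = 0.906250
θ = twist·z/height = -233°·7.5/8 = -218.4375° = -3.812454 rad
cos θ = -0.783287, sin θ = 0.621661 (intermediates below are computed at full precision and shown rounded to 5 d.p.)
v1: (-4.5,1.5) → rotate → (2.59230,-3.97240) → ×s → (2.34927,-3.59999) → (2.35,-3.60)
v2: (0,-2.5) → rotate → (1.55415,1.95822) → ×s → (1.40845,1.77463) → (1.41,1.77)
v3: (2.5,-1.5) → rotate → (-1.02573,2.72908) → ×s → (-0.92956,2.47323) → (-0.93,2.47)
v4: (1,4) → rotate → (-3.26993,-2.51149) → ×s → (-2.96337,-2.27603) → (-2.96,-2.28)
v5: (-2.5,4.5) → rotate → (-0.83926,-5.07894) → ×s → (-0.76058,-4.60279) → (-0.76,-4.60)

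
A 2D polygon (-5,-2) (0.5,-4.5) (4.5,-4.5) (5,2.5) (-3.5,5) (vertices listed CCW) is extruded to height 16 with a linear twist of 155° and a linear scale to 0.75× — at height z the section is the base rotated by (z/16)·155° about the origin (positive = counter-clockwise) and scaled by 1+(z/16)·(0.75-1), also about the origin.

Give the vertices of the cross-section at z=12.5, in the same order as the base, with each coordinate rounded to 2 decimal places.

Cross-section at z=12.5: (3.46,-2.61) (2.89,2.21) (1.23,4.97) (-3.80,2.41) (-1.99,-4.49)

t = z/height = 12.5/16 = 0.78125
s = 1 + (scale-1)·z/height = 1 + (0.75-1)·12.5/16 = 0.804688
θ = twist·z/height = 155°·12.5/16 = 121.0938° = 2.113485 rad
cos θ = -0.516440, sin θ = 0.856323 (intermediates below are computed at full precision and shown rounded to 5 d.p.)
v1: (-5,-2) → rotate → (4.29485,-3.24874) → ×s → (3.45601,-2.61422) → (3.46,-2.61)
v2: (0.5,-4.5) → rotate → (3.59524,2.75214) → ×s → (2.89304,2.21461) → (2.89,2.21)
v3: (4.5,-4.5) → rotate → (1.52948,6.17744) → ×s → (1.23075,4.97090) → (1.23,4.97)
v4: (5,2.5) → rotate → (-4.72301,2.99052) → ×s → (-3.80055,2.40643) → (-3.80,2.41)
v5: (-3.5,5) → rotate → (-2.47408,-5.57933) → ×s → (-1.99086,-4.48962) → (-1.99,-4.49)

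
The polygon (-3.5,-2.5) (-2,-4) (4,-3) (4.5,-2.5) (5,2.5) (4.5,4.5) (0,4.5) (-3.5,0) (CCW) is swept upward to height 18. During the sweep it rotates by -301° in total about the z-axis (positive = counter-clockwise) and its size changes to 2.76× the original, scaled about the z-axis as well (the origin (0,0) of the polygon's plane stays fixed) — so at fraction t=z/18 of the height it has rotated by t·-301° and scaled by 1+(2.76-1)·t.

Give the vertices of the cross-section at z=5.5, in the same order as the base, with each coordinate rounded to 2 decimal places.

t = z/height = 5.5/18 = 0.305556
s = 1 + (scale-1)·z/height = 1 + (2.76-1)·5.5/18 = 1.537778
θ = twist·z/height = -301°·5.5/18 = -91.9722° = -1.605218 rad
cos θ = -0.034415, sin θ = -0.999408 (intermediates below are computed at full precision and shown rounded to 5 d.p.)
v1: (-3.5,-2.5) → rotate → (-2.37807,3.58396) → ×s → (-3.65694,5.51134) → (-3.66,5.51)
v2: (-2,-4) → rotate → (-3.92880,2.13648) → ×s → (-6.04162,3.28542) → (-6.04,3.29)
v3: (4,-3) → rotate → (-3.13588,-3.89439) → ×s → (-4.82229,-5.98870) → (-4.82,-5.99)
v4: (4.5,-2.5) → rotate → (-2.65339,-4.41130) → ×s → (-4.08032,-6.78359) → (-4.08,-6.78)
v5: (5,2.5) → rotate → (2.32644,-5.08308) → ×s → (3.57755,-7.81664) → (3.58,-7.82)
v6: (4.5,4.5) → rotate → (4.34247,-4.65220) → ×s → (6.67775,-7.15405) → (6.68,-7.15)
v7: (0,4.5) → rotate → (4.49733,-0.15487) → ×s → (6.91590,-0.23815) → (6.92,-0.24)
v8: (-3.5,0) → rotate → (0.12045,3.49793) → ×s → (0.18523,5.37903) → (0.19,5.38)

Cross-section at z=5.5: (-3.66,5.51) (-6.04,3.29) (-4.82,-5.99) (-4.08,-6.78) (3.58,-7.82) (6.68,-7.15) (6.92,-0.24) (0.19,5.38)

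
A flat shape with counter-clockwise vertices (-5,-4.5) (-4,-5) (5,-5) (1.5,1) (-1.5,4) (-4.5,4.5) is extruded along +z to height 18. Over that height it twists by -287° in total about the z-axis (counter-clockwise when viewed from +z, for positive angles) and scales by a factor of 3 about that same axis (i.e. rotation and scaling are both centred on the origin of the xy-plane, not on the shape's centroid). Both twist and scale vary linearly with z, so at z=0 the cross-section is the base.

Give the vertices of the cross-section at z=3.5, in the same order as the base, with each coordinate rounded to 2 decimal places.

t = z/height = 3.5/18 = 0.194444
s = 1 + (scale-1)·z/height = 1 + (3-1)·3.5/18 = 1.388889
θ = twist·z/height = -287°·3.5/18 = -55.8056° = -0.973991 rad
cos θ = 0.562003, sin θ = -0.827135 (intermediates below are computed at full precision and shown rounded to 5 d.p.)
v1: (-5,-4.5) → rotate → (-6.53212,1.60666) → ×s → (-9.07239,2.23147) → (-9.07,2.23)
v2: (-4,-5) → rotate → (-6.38369,0.49852) → ×s → (-8.86623,0.69239) → (-8.87,0.69)
v3: (5,-5) → rotate → (-1.32566,-6.94569) → ×s → (-1.84119,-9.64679) → (-1.84,-9.65)
v4: (1.5,1) → rotate → (1.67014,-0.67870) → ×s → (2.31964,-0.94264) → (2.32,-0.94)
v5: (-1.5,4) → rotate → (2.46554,3.48872) → ×s → (3.42435,4.84544) → (3.42,4.85)
v6: (-4.5,4.5) → rotate → (1.19309,6.25112) → ×s → (1.65707,8.68211) → (1.66,8.68)

Cross-section at z=3.5: (-9.07,2.23) (-8.87,0.69) (-1.84,-9.65) (2.32,-0.94) (3.42,4.85) (1.66,8.68)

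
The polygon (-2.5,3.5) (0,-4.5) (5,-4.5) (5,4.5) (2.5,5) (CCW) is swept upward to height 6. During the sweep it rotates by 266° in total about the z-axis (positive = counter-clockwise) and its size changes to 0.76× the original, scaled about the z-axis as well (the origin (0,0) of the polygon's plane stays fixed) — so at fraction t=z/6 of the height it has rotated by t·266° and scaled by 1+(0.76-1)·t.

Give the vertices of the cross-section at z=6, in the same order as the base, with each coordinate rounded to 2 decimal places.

Cross-section at z=6: (2.79,1.71) (-3.41,0.24) (-3.68,-3.55) (3.15,-4.03) (3.66,-2.16)

t = z/height = 6/6 = 1
s = 1 + (scale-1)·z/height = 1 + (0.76-1)·6/6 = 0.760000
θ = twist·z/height = 266°·6/6 = 266.0000° = 4.642576 rad
cos θ = -0.069756, sin θ = -0.997564 (intermediates below are computed at full precision and shown rounded to 5 d.p.)
v1: (-2.5,3.5) → rotate → (3.66587,2.24976) → ×s → (2.78606,1.70982) → (2.79,1.71)
v2: (0,-4.5) → rotate → (-4.48904,0.31390) → ×s → (-3.41167,0.23857) → (-3.41,0.24)
v3: (5,-4.5) → rotate → (-4.83782,-4.67392) → ×s → (-3.67674,-3.55218) → (-3.68,-3.55)
v4: (5,4.5) → rotate → (4.14026,-5.30172) → ×s → (3.14659,-4.02931) → (3.15,-4.03)
v5: (2.5,5) → rotate → (4.81343,-2.84269) → ×s → (3.65821,-2.16045) → (3.66,-2.16)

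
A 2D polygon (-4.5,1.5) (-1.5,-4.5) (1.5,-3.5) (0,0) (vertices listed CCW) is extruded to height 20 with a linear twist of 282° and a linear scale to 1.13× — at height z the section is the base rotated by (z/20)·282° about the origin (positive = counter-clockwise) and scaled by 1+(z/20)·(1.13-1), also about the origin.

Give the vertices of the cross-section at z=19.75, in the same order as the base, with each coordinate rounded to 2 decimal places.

Cross-section at z=19.75: (0.93,5.27) (-5.27,0.93) (-3.66,-2.26) (0.00,0.00)

t = z/height = 19.75/20 = 0.9875
s = 1 + (scale-1)·z/height = 1 + (1.13-1)·19.75/20 = 1.128375
θ = twist·z/height = 282°·19.75/20 = 278.4750° = 4.860306 rad
cos θ = 0.147378, sin θ = -0.989080 (intermediates below are computed at full precision and shown rounded to 5 d.p.)
v1: (-4.5,1.5) → rotate → (0.82042,4.67193) → ×s → (0.92574,5.27169) → (0.93,5.27)
v2: (-1.5,-4.5) → rotate → (-4.67193,0.82042) → ×s → (-5.27169,0.92574) → (-5.27,0.93)
v3: (1.5,-3.5) → rotate → (-3.24071,-1.99944) → ×s → (-3.65674,-2.25612) → (-3.66,-2.26)
v4: (0,0) → rotate → (0.00000,0.00000) → ×s → (0.00000,0.00000) → (0.00,0.00)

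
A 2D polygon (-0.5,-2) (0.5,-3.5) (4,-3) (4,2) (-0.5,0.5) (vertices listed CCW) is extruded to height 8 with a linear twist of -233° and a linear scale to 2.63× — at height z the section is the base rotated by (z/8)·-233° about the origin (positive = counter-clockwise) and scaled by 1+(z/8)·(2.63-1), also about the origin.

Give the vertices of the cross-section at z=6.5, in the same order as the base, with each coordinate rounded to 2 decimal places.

t = z/height = 6.5/8 = 0.8125
s = 1 + (scale-1)·z/height = 1 + (2.63-1)·6.5/8 = 2.324375
θ = twist·z/height = -233°·6.5/8 = -189.3125° = -3.304126 rad
cos θ = -0.986820, sin θ = 0.161819 (intermediates below are computed at full precision and shown rounded to 5 d.p.)
v1: (-0.5,-2) → rotate → (0.81705,1.89273) → ×s → (1.89913,4.39942) → (1.90,4.40)
v2: (0.5,-3.5) → rotate → (0.07296,3.53478) → ×s → (0.16958,8.21616) → (0.17,8.22)
v3: (4,-3) → rotate → (-3.46182,3.60774) → ×s → (-8.04658,8.38574) → (-8.05,8.39)
v4: (4,2) → rotate → (-4.27092,-1.32636) → ×s → (-9.92722,-3.08297) → (-9.93,-3.08)
v5: (-0.5,0.5) → rotate → (0.41250,-0.57432) → ×s → (0.95881,-1.33493) → (0.96,-1.33)

Cross-section at z=6.5: (1.90,4.40) (0.17,8.22) (-8.05,8.39) (-9.93,-3.08) (0.96,-1.33)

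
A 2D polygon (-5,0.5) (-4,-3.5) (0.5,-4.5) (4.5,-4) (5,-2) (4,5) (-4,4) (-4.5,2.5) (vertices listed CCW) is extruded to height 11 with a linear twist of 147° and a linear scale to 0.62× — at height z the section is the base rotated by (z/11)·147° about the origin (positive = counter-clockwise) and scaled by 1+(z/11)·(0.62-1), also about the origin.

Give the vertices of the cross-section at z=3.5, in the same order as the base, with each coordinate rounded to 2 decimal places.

t = z/height = 3.5/11 = 0.318182
s = 1 + (scale-1)·z/height = 1 + (0.62-1)·3.5/11 = 0.879091
θ = twist·z/height = 147°·3.5/11 = 46.7727° = 0.816338 rad
cos θ = 0.684894, sin θ = 0.728643 (intermediates below are computed at full precision and shown rounded to 5 d.p.)
v1: (-5,0.5) → rotate → (-3.78879,-3.30077) → ×s → (-3.33069,-2.90167) → (-3.33,-2.90)
v2: (-4,-3.5) → rotate → (-0.18933,-5.31170) → ×s → (-0.16644,-4.66947) → (-0.17,-4.67)
v3: (0.5,-4.5) → rotate → (3.62134,-2.71770) → ×s → (3.18349,-2.38911) → (3.18,-2.39)
v4: (4.5,-4) → rotate → (5.99659,0.53932) → ×s → (5.27155,0.47411) → (5.27,0.47)
v5: (5,-2) → rotate → (4.88176,2.27343) → ×s → (4.29151,1.99855) → (4.29,2.00)
v6: (4,5) → rotate → (-0.90364,6.33904) → ×s → (-0.79438,5.57259) → (-0.79,5.57)
v7: (-4,4) → rotate → (-5.65415,-0.17499) → ×s → (-4.97051,-0.15384) → (-4.97,-0.15)
v8: (-4.5,2.5) → rotate → (-4.90363,-1.56666) → ×s → (-4.31074,-1.37723) → (-4.31,-1.38)

Cross-section at z=3.5: (-3.33,-2.90) (-0.17,-4.67) (3.18,-2.39) (5.27,0.47) (4.29,2.00) (-0.79,5.57) (-4.97,-0.15) (-4.31,-1.38)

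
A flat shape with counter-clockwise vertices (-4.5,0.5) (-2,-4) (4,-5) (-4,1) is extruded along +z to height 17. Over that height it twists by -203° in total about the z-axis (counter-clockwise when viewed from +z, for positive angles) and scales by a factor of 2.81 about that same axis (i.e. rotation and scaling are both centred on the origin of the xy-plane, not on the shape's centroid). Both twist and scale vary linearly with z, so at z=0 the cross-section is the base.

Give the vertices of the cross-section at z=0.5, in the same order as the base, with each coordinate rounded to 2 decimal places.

Cross-section at z=0.5: (-4.66,1.02) (-2.53,-3.97) (3.64,-5.68) (-4.08,1.49)

t = z/height = 0.5/17 = 0.0294118
s = 1 + (scale-1)·z/height = 1 + (2.81-1)·0.5/17 = 1.053235
θ = twist·z/height = -203°·0.5/17 = -5.9706° = -0.104206 rad
cos θ = 0.994575, sin θ = -0.104018 (intermediates below are computed at full precision and shown rounded to 5 d.p.)
v1: (-4.5,0.5) → rotate → (-4.42358,0.96537) → ×s → (-4.65907,1.01676) → (-4.66,1.02)
v2: (-2,-4) → rotate → (-2.40522,-3.77027) → ×s → (-2.53327,-3.97098) → (-2.53,-3.97)
v3: (4,-5) → rotate → (3.45821,-5.38895) → ×s → (3.64231,-5.67583) → (3.64,-5.68)
v4: (-4,1) → rotate → (-3.87428,1.41065) → ×s → (-4.08053,1.48574) → (-4.08,1.49)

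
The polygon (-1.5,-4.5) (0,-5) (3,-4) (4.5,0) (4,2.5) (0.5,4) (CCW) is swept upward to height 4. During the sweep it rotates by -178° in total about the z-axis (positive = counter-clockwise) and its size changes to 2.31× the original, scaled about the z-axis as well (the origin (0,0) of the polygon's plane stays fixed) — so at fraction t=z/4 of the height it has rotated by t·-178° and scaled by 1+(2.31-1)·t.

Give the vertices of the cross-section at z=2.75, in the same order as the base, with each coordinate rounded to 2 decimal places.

t = z/height = 2.75/4 = 0.6875
s = 1 + (scale-1)·z/height = 1 + (2.31-1)·2.75/4 = 1.900625
θ = twist·z/height = -178°·2.75/4 = -122.3750° = -2.135847 rad
cos θ = -0.535458, sin θ = -0.844562 (intermediates below are computed at full precision and shown rounded to 5 d.p.)
v1: (-1.5,-4.5) → rotate → (-2.99734,3.67640) → ×s → (-5.69682,6.98747) → (-5.70,6.99)
v2: (0,-5) → rotate → (-4.22281,2.67729) → ×s → (-8.02597,5.08853) → (-8.03,5.09)
v3: (3,-4) → rotate → (-4.98462,-0.39185) → ×s → (-9.47390,-0.74476) → (-9.47,-0.74)
v4: (4.5,0) → rotate → (-2.40956,-3.80053) → ×s → (-4.57967,-7.22338) → (-4.58,-7.22)
v5: (4,2.5) → rotate → (-0.03043,-4.71689) → ×s → (-0.05783,-8.96504) → (-0.06,-8.97)
v6: (0.5,4) → rotate → (3.11052,-2.56411) → ×s → (5.91193,-4.87342) → (5.91,-4.87)

Cross-section at z=2.75: (-5.70,6.99) (-8.03,5.09) (-9.47,-0.74) (-4.58,-7.22) (-0.06,-8.97) (5.91,-4.87)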